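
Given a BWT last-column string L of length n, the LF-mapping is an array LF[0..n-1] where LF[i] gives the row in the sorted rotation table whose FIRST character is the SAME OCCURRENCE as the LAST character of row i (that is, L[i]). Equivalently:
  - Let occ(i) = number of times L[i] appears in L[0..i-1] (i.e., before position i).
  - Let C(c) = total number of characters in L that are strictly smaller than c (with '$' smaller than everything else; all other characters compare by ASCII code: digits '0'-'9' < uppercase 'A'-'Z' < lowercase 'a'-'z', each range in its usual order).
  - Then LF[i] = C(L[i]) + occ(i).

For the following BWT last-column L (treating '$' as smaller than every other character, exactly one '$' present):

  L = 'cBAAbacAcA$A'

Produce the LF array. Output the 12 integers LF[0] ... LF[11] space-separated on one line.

Answer: 9 6 1 2 8 7 10 3 11 4 0 5

Derivation:
Char counts: '$':1, 'A':5, 'B':1, 'a':1, 'b':1, 'c':3
C (first-col start): C('$')=0, C('A')=1, C('B')=6, C('a')=7, C('b')=8, C('c')=9
L[0]='c': occ=0, LF[0]=C('c')+0=9+0=9
L[1]='B': occ=0, LF[1]=C('B')+0=6+0=6
L[2]='A': occ=0, LF[2]=C('A')+0=1+0=1
L[3]='A': occ=1, LF[3]=C('A')+1=1+1=2
L[4]='b': occ=0, LF[4]=C('b')+0=8+0=8
L[5]='a': occ=0, LF[5]=C('a')+0=7+0=7
L[6]='c': occ=1, LF[6]=C('c')+1=9+1=10
L[7]='A': occ=2, LF[7]=C('A')+2=1+2=3
L[8]='c': occ=2, LF[8]=C('c')+2=9+2=11
L[9]='A': occ=3, LF[9]=C('A')+3=1+3=4
L[10]='$': occ=0, LF[10]=C('$')+0=0+0=0
L[11]='A': occ=4, LF[11]=C('A')+4=1+4=5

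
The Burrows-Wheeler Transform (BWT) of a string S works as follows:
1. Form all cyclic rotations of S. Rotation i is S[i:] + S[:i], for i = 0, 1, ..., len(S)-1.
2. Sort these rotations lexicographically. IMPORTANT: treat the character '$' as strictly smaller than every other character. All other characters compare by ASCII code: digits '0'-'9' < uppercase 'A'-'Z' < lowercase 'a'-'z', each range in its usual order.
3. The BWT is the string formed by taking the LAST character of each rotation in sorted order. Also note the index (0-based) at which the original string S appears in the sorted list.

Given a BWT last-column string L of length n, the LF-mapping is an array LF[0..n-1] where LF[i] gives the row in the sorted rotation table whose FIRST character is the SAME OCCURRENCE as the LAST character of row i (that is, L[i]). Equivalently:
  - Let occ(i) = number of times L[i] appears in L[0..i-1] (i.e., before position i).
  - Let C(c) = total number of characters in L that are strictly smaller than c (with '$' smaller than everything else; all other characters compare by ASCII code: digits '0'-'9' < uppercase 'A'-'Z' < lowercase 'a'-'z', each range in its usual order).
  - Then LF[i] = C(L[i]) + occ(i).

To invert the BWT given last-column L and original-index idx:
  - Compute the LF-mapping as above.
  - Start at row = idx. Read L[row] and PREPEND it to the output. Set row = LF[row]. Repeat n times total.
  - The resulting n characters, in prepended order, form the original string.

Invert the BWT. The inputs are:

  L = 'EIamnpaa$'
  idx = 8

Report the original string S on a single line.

LF mapping: 1 2 3 6 7 8 4 5 0
Walk LF starting at row 8, prepending L[row]:
  step 1: row=8, L[8]='$', prepend. Next row=LF[8]=0
  step 2: row=0, L[0]='E', prepend. Next row=LF[0]=1
  step 3: row=1, L[1]='I', prepend. Next row=LF[1]=2
  step 4: row=2, L[2]='a', prepend. Next row=LF[2]=3
  step 5: row=3, L[3]='m', prepend. Next row=LF[3]=6
  step 6: row=6, L[6]='a', prepend. Next row=LF[6]=4
  step 7: row=4, L[4]='n', prepend. Next row=LF[4]=7
  step 8: row=7, L[7]='a', prepend. Next row=LF[7]=5
  step 9: row=5, L[5]='p', prepend. Next row=LF[5]=8
Reversed output: panamaIE$

Answer: panamaIE$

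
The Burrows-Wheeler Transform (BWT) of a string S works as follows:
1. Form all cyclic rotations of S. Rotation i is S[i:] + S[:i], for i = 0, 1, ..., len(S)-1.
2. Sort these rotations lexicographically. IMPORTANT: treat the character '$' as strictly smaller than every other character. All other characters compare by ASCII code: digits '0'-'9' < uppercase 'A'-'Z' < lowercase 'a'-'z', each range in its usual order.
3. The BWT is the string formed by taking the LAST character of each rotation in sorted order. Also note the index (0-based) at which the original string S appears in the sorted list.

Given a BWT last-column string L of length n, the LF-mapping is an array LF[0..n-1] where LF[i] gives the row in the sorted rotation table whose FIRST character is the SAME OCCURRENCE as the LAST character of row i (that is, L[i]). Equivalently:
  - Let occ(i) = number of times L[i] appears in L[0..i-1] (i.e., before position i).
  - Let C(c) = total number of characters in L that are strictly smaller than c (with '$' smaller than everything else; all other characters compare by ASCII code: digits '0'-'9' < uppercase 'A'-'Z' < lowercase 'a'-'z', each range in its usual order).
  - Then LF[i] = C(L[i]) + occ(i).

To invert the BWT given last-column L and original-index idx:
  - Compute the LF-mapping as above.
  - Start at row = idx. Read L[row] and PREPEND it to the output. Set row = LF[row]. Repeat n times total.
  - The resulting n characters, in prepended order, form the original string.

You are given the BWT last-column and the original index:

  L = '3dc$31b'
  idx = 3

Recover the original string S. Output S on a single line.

Answer: 3bd1c3$

Derivation:
LF mapping: 2 6 5 0 3 1 4
Walk LF starting at row 3, prepending L[row]:
  step 1: row=3, L[3]='$', prepend. Next row=LF[3]=0
  step 2: row=0, L[0]='3', prepend. Next row=LF[0]=2
  step 3: row=2, L[2]='c', prepend. Next row=LF[2]=5
  step 4: row=5, L[5]='1', prepend. Next row=LF[5]=1
  step 5: row=1, L[1]='d', prepend. Next row=LF[1]=6
  step 6: row=6, L[6]='b', prepend. Next row=LF[6]=4
  step 7: row=4, L[4]='3', prepend. Next row=LF[4]=3
Reversed output: 3bd1c3$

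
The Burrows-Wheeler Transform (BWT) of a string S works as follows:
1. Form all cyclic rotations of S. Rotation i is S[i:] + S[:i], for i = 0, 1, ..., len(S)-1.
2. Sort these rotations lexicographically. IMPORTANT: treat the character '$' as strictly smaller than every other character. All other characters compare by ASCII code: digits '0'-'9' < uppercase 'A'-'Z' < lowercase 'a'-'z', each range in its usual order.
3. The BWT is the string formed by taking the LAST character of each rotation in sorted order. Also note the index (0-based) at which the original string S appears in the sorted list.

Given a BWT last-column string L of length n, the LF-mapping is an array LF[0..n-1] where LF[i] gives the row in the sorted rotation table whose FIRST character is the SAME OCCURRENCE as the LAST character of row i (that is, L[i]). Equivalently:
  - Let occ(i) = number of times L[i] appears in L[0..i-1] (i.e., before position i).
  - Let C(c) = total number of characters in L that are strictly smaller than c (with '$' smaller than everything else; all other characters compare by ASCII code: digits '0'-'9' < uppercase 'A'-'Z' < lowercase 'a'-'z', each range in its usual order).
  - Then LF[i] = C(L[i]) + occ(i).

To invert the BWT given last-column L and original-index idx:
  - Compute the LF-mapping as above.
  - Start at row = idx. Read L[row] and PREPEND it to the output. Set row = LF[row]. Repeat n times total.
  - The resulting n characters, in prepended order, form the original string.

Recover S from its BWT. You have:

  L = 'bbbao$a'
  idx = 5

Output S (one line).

LF mapping: 3 4 5 1 6 0 2
Walk LF starting at row 5, prepending L[row]:
  step 1: row=5, L[5]='$', prepend. Next row=LF[5]=0
  step 2: row=0, L[0]='b', prepend. Next row=LF[0]=3
  step 3: row=3, L[3]='a', prepend. Next row=LF[3]=1
  step 4: row=1, L[1]='b', prepend. Next row=LF[1]=4
  step 5: row=4, L[4]='o', prepend. Next row=LF[4]=6
  step 6: row=6, L[6]='a', prepend. Next row=LF[6]=2
  step 7: row=2, L[2]='b', prepend. Next row=LF[2]=5
Reversed output: baobab$

Answer: baobab$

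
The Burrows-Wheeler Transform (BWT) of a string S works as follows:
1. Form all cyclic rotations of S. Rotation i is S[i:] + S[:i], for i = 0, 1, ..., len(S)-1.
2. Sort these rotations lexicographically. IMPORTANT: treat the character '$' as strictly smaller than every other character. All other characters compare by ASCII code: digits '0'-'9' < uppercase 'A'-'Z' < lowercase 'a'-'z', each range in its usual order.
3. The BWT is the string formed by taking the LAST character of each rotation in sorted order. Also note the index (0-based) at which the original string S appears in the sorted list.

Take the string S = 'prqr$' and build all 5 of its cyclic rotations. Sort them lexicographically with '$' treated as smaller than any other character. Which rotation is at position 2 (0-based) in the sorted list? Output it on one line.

All 5 rotations (rotation i = S[i:]+S[:i]):
  rot[0] = prqr$
  rot[1] = rqr$p
  rot[2] = qr$pr
  rot[3] = r$prq
  rot[4] = $prqr
Sorted (with $ < everything):
  sorted[0] = $prqr
  sorted[1] = prqr$
  sorted[2] = qr$pr
  sorted[3] = r$prq
  sorted[4] = rqr$p
sorted[2] = qr$pr

Answer: qr$pr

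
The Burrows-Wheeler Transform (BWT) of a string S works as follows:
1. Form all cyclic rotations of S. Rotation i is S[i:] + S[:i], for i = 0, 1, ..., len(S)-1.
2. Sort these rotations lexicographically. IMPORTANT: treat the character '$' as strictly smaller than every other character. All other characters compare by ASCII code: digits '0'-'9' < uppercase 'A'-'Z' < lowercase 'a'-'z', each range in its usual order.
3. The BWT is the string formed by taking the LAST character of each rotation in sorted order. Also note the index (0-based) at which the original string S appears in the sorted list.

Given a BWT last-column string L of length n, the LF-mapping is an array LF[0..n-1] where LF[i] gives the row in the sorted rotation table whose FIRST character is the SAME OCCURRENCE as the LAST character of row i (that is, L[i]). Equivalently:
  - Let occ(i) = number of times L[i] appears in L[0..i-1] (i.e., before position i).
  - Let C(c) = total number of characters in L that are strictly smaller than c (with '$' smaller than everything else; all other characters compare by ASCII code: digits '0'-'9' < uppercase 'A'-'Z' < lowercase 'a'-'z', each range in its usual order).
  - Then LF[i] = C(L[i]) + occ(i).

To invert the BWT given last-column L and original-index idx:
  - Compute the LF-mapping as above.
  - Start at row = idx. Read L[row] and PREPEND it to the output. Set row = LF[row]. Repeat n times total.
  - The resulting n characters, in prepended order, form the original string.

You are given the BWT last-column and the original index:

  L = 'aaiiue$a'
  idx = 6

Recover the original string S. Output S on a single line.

LF mapping: 1 2 5 6 7 4 0 3
Walk LF starting at row 6, prepending L[row]:
  step 1: row=6, L[6]='$', prepend. Next row=LF[6]=0
  step 2: row=0, L[0]='a', prepend. Next row=LF[0]=1
  step 3: row=1, L[1]='a', prepend. Next row=LF[1]=2
  step 4: row=2, L[2]='i', prepend. Next row=LF[2]=5
  step 5: row=5, L[5]='e', prepend. Next row=LF[5]=4
  step 6: row=4, L[4]='u', prepend. Next row=LF[4]=7
  step 7: row=7, L[7]='a', prepend. Next row=LF[7]=3
  step 8: row=3, L[3]='i', prepend. Next row=LF[3]=6
Reversed output: iaueiaa$

Answer: iaueiaa$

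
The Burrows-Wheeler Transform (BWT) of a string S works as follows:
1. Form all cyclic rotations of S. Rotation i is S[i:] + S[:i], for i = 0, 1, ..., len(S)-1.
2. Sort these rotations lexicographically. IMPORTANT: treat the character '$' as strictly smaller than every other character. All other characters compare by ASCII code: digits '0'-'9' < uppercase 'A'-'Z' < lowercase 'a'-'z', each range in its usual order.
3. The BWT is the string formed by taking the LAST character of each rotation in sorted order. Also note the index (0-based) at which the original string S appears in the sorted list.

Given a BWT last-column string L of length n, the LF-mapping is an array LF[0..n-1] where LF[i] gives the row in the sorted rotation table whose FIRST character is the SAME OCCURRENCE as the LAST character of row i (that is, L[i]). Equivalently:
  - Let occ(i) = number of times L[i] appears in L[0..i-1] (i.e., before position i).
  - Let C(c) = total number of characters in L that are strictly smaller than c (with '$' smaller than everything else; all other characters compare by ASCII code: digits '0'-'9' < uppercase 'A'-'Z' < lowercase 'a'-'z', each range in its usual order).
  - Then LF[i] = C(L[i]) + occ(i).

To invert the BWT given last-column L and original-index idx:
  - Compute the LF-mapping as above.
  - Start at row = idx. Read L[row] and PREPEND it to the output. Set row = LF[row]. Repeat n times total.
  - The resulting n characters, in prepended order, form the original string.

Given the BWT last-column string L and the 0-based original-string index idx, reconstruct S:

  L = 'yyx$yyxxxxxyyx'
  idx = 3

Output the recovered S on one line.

Answer: xxyyyxyxxxyxy$

Derivation:
LF mapping: 8 9 1 0 10 11 2 3 4 5 6 12 13 7
Walk LF starting at row 3, prepending L[row]:
  step 1: row=3, L[3]='$', prepend. Next row=LF[3]=0
  step 2: row=0, L[0]='y', prepend. Next row=LF[0]=8
  step 3: row=8, L[8]='x', prepend. Next row=LF[8]=4
  step 4: row=4, L[4]='y', prepend. Next row=LF[4]=10
  step 5: row=10, L[10]='x', prepend. Next row=LF[10]=6
  step 6: row=6, L[6]='x', prepend. Next row=LF[6]=2
  step 7: row=2, L[2]='x', prepend. Next row=LF[2]=1
  step 8: row=1, L[1]='y', prepend. Next row=LF[1]=9
  step 9: row=9, L[9]='x', prepend. Next row=LF[9]=5
  step 10: row=5, L[5]='y', prepend. Next row=LF[5]=11
  step 11: row=11, L[11]='y', prepend. Next row=LF[11]=12
  step 12: row=12, L[12]='y', prepend. Next row=LF[12]=13
  step 13: row=13, L[13]='x', prepend. Next row=LF[13]=7
  step 14: row=7, L[7]='x', prepend. Next row=LF[7]=3
Reversed output: xxyyyxyxxxyxy$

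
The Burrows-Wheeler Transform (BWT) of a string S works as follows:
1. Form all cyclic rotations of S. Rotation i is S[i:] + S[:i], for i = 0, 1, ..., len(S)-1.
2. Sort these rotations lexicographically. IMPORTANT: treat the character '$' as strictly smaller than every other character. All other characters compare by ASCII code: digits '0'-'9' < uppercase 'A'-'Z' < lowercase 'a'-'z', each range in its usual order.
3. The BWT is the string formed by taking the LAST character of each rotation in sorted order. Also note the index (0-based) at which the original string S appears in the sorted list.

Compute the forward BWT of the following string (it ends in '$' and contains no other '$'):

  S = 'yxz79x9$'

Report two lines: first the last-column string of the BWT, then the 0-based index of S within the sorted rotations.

Answer: 9zx79y$x
6

Derivation:
All 8 rotations (rotation i = S[i:]+S[:i]):
  rot[0] = yxz79x9$
  rot[1] = xz79x9$y
  rot[2] = z79x9$yx
  rot[3] = 79x9$yxz
  rot[4] = 9x9$yxz7
  rot[5] = x9$yxz79
  rot[6] = 9$yxz79x
  rot[7] = $yxz79x9
Sorted (with $ < everything):
  sorted[0] = $yxz79x9  (last char: '9')
  sorted[1] = 79x9$yxz  (last char: 'z')
  sorted[2] = 9$yxz79x  (last char: 'x')
  sorted[3] = 9x9$yxz7  (last char: '7')
  sorted[4] = x9$yxz79  (last char: '9')
  sorted[5] = xz79x9$y  (last char: 'y')
  sorted[6] = yxz79x9$  (last char: '$')
  sorted[7] = z79x9$yx  (last char: 'x')
Last column: 9zx79y$x
Original string S is at sorted index 6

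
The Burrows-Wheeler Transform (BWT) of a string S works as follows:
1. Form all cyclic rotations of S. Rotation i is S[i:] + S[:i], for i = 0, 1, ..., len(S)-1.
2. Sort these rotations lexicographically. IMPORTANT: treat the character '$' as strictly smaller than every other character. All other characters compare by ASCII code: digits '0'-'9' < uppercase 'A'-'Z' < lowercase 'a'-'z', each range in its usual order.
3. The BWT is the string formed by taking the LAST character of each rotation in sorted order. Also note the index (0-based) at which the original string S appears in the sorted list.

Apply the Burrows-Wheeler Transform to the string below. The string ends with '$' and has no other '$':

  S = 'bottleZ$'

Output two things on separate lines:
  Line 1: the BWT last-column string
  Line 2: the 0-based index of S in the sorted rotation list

All 8 rotations (rotation i = S[i:]+S[:i]):
  rot[0] = bottleZ$
  rot[1] = ottleZ$b
  rot[2] = ttleZ$bo
  rot[3] = tleZ$bot
  rot[4] = leZ$bott
  rot[5] = eZ$bottl
  rot[6] = Z$bottle
  rot[7] = $bottleZ
Sorted (with $ < everything):
  sorted[0] = $bottleZ  (last char: 'Z')
  sorted[1] = Z$bottle  (last char: 'e')
  sorted[2] = bottleZ$  (last char: '$')
  sorted[3] = eZ$bottl  (last char: 'l')
  sorted[4] = leZ$bott  (last char: 't')
  sorted[5] = ottleZ$b  (last char: 'b')
  sorted[6] = tleZ$bot  (last char: 't')
  sorted[7] = ttleZ$bo  (last char: 'o')
Last column: Ze$ltbto
Original string S is at sorted index 2

Answer: Ze$ltbto
2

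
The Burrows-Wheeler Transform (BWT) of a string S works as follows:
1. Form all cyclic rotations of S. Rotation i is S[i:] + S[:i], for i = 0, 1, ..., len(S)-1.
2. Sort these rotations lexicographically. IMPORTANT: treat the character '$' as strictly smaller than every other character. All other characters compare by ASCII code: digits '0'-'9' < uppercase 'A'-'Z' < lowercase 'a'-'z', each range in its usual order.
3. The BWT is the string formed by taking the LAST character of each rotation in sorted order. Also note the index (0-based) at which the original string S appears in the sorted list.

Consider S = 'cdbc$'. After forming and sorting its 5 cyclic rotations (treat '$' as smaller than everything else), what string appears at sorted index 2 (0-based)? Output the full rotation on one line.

Answer: c$cdb

Derivation:
All 5 rotations (rotation i = S[i:]+S[:i]):
  rot[0] = cdbc$
  rot[1] = dbc$c
  rot[2] = bc$cd
  rot[3] = c$cdb
  rot[4] = $cdbc
Sorted (with $ < everything):
  sorted[0] = $cdbc
  sorted[1] = bc$cd
  sorted[2] = c$cdb
  sorted[3] = cdbc$
  sorted[4] = dbc$c
sorted[2] = c$cdb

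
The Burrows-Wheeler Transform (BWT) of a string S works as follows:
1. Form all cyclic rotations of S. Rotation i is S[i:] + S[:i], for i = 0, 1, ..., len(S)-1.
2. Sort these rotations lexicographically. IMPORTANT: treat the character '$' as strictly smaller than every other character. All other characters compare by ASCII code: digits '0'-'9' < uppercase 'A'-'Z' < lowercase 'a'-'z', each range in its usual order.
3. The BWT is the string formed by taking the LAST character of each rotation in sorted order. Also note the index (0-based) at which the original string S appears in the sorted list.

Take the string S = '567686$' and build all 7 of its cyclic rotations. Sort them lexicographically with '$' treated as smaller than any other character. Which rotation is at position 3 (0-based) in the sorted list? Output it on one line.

Answer: 67686$5

Derivation:
All 7 rotations (rotation i = S[i:]+S[:i]):
  rot[0] = 567686$
  rot[1] = 67686$5
  rot[2] = 7686$56
  rot[3] = 686$567
  rot[4] = 86$5676
  rot[5] = 6$56768
  rot[6] = $567686
Sorted (with $ < everything):
  sorted[0] = $567686
  sorted[1] = 567686$
  sorted[2] = 6$56768
  sorted[3] = 67686$5
  sorted[4] = 686$567
  sorted[5] = 7686$56
  sorted[6] = 86$5676
sorted[3] = 67686$5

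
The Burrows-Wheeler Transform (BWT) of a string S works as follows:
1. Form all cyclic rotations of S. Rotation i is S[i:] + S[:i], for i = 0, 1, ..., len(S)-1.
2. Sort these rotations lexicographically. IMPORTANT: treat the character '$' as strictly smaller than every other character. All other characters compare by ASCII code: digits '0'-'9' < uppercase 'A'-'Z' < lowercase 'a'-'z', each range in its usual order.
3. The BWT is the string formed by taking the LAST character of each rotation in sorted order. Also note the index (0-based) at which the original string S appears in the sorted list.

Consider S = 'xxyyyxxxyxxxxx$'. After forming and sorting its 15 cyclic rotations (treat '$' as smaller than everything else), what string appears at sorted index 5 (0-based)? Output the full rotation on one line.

Answer: xxxxx$xxyyyxxxy

Derivation:
All 15 rotations (rotation i = S[i:]+S[:i]):
  rot[0] = xxyyyxxxyxxxxx$
  rot[1] = xyyyxxxyxxxxx$x
  rot[2] = yyyxxxyxxxxx$xx
  rot[3] = yyxxxyxxxxx$xxy
  rot[4] = yxxxyxxxxx$xxyy
  rot[5] = xxxyxxxxx$xxyyy
  rot[6] = xxyxxxxx$xxyyyx
  rot[7] = xyxxxxx$xxyyyxx
  rot[8] = yxxxxx$xxyyyxxx
  rot[9] = xxxxx$xxyyyxxxy
  rot[10] = xxxx$xxyyyxxxyx
  rot[11] = xxx$xxyyyxxxyxx
  rot[12] = xx$xxyyyxxxyxxx
  rot[13] = x$xxyyyxxxyxxxx
  rot[14] = $xxyyyxxxyxxxxx
Sorted (with $ < everything):
  sorted[0] = $xxyyyxxxyxxxxx
  sorted[1] = x$xxyyyxxxyxxxx
  sorted[2] = xx$xxyyyxxxyxxx
  sorted[3] = xxx$xxyyyxxxyxx
  sorted[4] = xxxx$xxyyyxxxyx
  sorted[5] = xxxxx$xxyyyxxxy
  sorted[6] = xxxyxxxxx$xxyyy
  sorted[7] = xxyxxxxx$xxyyyx
  sorted[8] = xxyyyxxxyxxxxx$
  sorted[9] = xyxxxxx$xxyyyxx
  sorted[10] = xyyyxxxyxxxxx$x
  sorted[11] = yxxxxx$xxyyyxxx
  sorted[12] = yxxxyxxxxx$xxyy
  sorted[13] = yyxxxyxxxxx$xxy
  sorted[14] = yyyxxxyxxxxx$xx
sorted[5] = xxxxx$xxyyyxxxy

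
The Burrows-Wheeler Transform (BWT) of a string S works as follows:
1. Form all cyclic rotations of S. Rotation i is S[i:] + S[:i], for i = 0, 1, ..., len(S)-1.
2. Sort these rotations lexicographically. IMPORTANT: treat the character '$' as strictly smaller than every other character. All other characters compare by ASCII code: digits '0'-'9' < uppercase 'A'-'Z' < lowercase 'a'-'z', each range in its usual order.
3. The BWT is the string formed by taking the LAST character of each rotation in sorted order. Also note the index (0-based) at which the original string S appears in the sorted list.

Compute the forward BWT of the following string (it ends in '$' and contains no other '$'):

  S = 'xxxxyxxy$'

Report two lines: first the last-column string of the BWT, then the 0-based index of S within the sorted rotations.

Answer: y$xyxxxxx
1

Derivation:
All 9 rotations (rotation i = S[i:]+S[:i]):
  rot[0] = xxxxyxxy$
  rot[1] = xxxyxxy$x
  rot[2] = xxyxxy$xx
  rot[3] = xyxxy$xxx
  rot[4] = yxxy$xxxx
  rot[5] = xxy$xxxxy
  rot[6] = xy$xxxxyx
  rot[7] = y$xxxxyxx
  rot[8] = $xxxxyxxy
Sorted (with $ < everything):
  sorted[0] = $xxxxyxxy  (last char: 'y')
  sorted[1] = xxxxyxxy$  (last char: '$')
  sorted[2] = xxxyxxy$x  (last char: 'x')
  sorted[3] = xxy$xxxxy  (last char: 'y')
  sorted[4] = xxyxxy$xx  (last char: 'x')
  sorted[5] = xy$xxxxyx  (last char: 'x')
  sorted[6] = xyxxy$xxx  (last char: 'x')
  sorted[7] = y$xxxxyxx  (last char: 'x')
  sorted[8] = yxxy$xxxx  (last char: 'x')
Last column: y$xyxxxxx
Original string S is at sorted index 1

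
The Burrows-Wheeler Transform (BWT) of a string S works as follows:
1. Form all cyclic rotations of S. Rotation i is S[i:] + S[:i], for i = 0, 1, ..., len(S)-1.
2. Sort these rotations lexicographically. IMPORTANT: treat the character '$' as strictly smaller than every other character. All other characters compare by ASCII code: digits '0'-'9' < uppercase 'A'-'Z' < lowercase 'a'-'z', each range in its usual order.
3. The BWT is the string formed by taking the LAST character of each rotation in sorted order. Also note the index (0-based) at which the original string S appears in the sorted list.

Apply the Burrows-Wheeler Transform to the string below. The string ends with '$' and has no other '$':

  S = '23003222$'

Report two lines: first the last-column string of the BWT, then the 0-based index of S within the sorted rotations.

Answer: 230223$20
6

Derivation:
All 9 rotations (rotation i = S[i:]+S[:i]):
  rot[0] = 23003222$
  rot[1] = 3003222$2
  rot[2] = 003222$23
  rot[3] = 03222$230
  rot[4] = 3222$2300
  rot[5] = 222$23003
  rot[6] = 22$230032
  rot[7] = 2$2300322
  rot[8] = $23003222
Sorted (with $ < everything):
  sorted[0] = $23003222  (last char: '2')
  sorted[1] = 003222$23  (last char: '3')
  sorted[2] = 03222$230  (last char: '0')
  sorted[3] = 2$2300322  (last char: '2')
  sorted[4] = 22$230032  (last char: '2')
  sorted[5] = 222$23003  (last char: '3')
  sorted[6] = 23003222$  (last char: '$')
  sorted[7] = 3003222$2  (last char: '2')
  sorted[8] = 3222$2300  (last char: '0')
Last column: 230223$20
Original string S is at sorted index 6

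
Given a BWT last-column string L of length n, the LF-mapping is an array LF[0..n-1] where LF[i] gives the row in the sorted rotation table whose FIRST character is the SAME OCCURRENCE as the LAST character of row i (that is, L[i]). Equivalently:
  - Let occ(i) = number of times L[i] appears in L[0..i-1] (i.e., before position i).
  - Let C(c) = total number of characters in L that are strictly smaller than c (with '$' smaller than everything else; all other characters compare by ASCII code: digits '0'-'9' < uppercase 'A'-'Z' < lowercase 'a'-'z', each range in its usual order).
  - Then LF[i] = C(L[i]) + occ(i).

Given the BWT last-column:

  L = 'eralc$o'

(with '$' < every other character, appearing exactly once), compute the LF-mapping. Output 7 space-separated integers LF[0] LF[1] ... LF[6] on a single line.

Char counts: '$':1, 'a':1, 'c':1, 'e':1, 'l':1, 'o':1, 'r':1
C (first-col start): C('$')=0, C('a')=1, C('c')=2, C('e')=3, C('l')=4, C('o')=5, C('r')=6
L[0]='e': occ=0, LF[0]=C('e')+0=3+0=3
L[1]='r': occ=0, LF[1]=C('r')+0=6+0=6
L[2]='a': occ=0, LF[2]=C('a')+0=1+0=1
L[3]='l': occ=0, LF[3]=C('l')+0=4+0=4
L[4]='c': occ=0, LF[4]=C('c')+0=2+0=2
L[5]='$': occ=0, LF[5]=C('$')+0=0+0=0
L[6]='o': occ=0, LF[6]=C('o')+0=5+0=5

Answer: 3 6 1 4 2 0 5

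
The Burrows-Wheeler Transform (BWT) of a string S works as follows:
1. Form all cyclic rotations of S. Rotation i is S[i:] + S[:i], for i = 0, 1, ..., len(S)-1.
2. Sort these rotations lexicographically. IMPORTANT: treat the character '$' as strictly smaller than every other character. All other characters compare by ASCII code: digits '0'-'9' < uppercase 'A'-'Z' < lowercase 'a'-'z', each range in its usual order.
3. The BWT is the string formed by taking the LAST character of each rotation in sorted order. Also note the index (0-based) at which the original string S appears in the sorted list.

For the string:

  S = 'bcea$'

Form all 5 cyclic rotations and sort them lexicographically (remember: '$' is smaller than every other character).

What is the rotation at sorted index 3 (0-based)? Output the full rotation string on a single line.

Answer: cea$b

Derivation:
All 5 rotations (rotation i = S[i:]+S[:i]):
  rot[0] = bcea$
  rot[1] = cea$b
  rot[2] = ea$bc
  rot[3] = a$bce
  rot[4] = $bcea
Sorted (with $ < everything):
  sorted[0] = $bcea
  sorted[1] = a$bce
  sorted[2] = bcea$
  sorted[3] = cea$b
  sorted[4] = ea$bc
sorted[3] = cea$b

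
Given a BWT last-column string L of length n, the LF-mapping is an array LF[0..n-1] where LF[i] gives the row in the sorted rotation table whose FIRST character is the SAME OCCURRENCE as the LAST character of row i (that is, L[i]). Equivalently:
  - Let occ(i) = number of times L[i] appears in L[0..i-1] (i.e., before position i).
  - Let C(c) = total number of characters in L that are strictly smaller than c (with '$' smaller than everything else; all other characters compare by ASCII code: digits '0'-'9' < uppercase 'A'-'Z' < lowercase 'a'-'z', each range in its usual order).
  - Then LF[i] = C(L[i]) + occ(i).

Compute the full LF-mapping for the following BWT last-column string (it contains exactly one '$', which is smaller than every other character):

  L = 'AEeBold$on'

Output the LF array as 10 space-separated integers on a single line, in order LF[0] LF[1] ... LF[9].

Char counts: '$':1, 'A':1, 'B':1, 'E':1, 'd':1, 'e':1, 'l':1, 'n':1, 'o':2
C (first-col start): C('$')=0, C('A')=1, C('B')=2, C('E')=3, C('d')=4, C('e')=5, C('l')=6, C('n')=7, C('o')=8
L[0]='A': occ=0, LF[0]=C('A')+0=1+0=1
L[1]='E': occ=0, LF[1]=C('E')+0=3+0=3
L[2]='e': occ=0, LF[2]=C('e')+0=5+0=5
L[3]='B': occ=0, LF[3]=C('B')+0=2+0=2
L[4]='o': occ=0, LF[4]=C('o')+0=8+0=8
L[5]='l': occ=0, LF[5]=C('l')+0=6+0=6
L[6]='d': occ=0, LF[6]=C('d')+0=4+0=4
L[7]='$': occ=0, LF[7]=C('$')+0=0+0=0
L[8]='o': occ=1, LF[8]=C('o')+1=8+1=9
L[9]='n': occ=0, LF[9]=C('n')+0=7+0=7

Answer: 1 3 5 2 8 6 4 0 9 7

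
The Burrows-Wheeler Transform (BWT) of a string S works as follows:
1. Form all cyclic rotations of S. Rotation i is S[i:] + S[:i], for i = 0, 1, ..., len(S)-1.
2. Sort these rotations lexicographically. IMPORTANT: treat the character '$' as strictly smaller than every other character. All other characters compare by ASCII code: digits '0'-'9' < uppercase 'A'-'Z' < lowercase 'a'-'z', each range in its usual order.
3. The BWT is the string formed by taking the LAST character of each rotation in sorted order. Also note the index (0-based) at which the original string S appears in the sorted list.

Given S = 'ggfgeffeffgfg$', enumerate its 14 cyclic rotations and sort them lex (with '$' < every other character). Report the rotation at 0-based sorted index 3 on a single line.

Answer: feffgfg$ggfgef

Derivation:
All 14 rotations (rotation i = S[i:]+S[:i]):
  rot[0] = ggfgeffeffgfg$
  rot[1] = gfgeffeffgfg$g
  rot[2] = fgeffeffgfg$gg
  rot[3] = geffeffgfg$ggf
  rot[4] = effeffgfg$ggfg
  rot[5] = ffeffgfg$ggfge
  rot[6] = feffgfg$ggfgef
  rot[7] = effgfg$ggfgeff
  rot[8] = ffgfg$ggfgeffe
  rot[9] = fgfg$ggfgeffef
  rot[10] = gfg$ggfgeffeff
  rot[11] = fg$ggfgeffeffg
  rot[12] = g$ggfgeffeffgf
  rot[13] = $ggfgeffeffgfg
Sorted (with $ < everything):
  sorted[0] = $ggfgeffeffgfg
  sorted[1] = effeffgfg$ggfg
  sorted[2] = effgfg$ggfgeff
  sorted[3] = feffgfg$ggfgef
  sorted[4] = ffeffgfg$ggfge
  sorted[5] = ffgfg$ggfgeffe
  sorted[6] = fg$ggfgeffeffg
  sorted[7] = fgeffeffgfg$gg
  sorted[8] = fgfg$ggfgeffef
  sorted[9] = g$ggfgeffeffgf
  sorted[10] = geffeffgfg$ggf
  sorted[11] = gfg$ggfgeffeff
  sorted[12] = gfgeffeffgfg$g
  sorted[13] = ggfgeffeffgfg$
sorted[3] = feffgfg$ggfgef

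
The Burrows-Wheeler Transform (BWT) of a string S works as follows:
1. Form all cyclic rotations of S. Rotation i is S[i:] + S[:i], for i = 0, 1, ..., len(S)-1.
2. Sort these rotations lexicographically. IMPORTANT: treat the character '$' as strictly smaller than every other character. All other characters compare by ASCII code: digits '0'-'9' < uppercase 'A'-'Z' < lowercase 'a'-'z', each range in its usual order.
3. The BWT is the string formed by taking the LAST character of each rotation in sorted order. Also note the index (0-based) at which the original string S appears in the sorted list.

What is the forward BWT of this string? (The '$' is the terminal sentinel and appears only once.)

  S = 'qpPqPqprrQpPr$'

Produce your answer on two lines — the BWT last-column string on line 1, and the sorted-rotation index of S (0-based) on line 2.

All 14 rotations (rotation i = S[i:]+S[:i]):
  rot[0] = qpPqPqprrQpPr$
  rot[1] = pPqPqprrQpPr$q
  rot[2] = PqPqprrQpPr$qp
  rot[3] = qPqprrQpPr$qpP
  rot[4] = PqprrQpPr$qpPq
  rot[5] = qprrQpPr$qpPqP
  rot[6] = prrQpPr$qpPqPq
  rot[7] = rrQpPr$qpPqPqp
  rot[8] = rQpPr$qpPqPqpr
  rot[9] = QpPr$qpPqPqprr
  rot[10] = pPr$qpPqPqprrQ
  rot[11] = Pr$qpPqPqprrQp
  rot[12] = r$qpPqPqprrQpP
  rot[13] = $qpPqPqprrQpPr
Sorted (with $ < everything):
  sorted[0] = $qpPqPqprrQpPr  (last char: 'r')
  sorted[1] = PqPqprrQpPr$qp  (last char: 'p')
  sorted[2] = PqprrQpPr$qpPq  (last char: 'q')
  sorted[3] = Pr$qpPqPqprrQp  (last char: 'p')
  sorted[4] = QpPr$qpPqPqprr  (last char: 'r')
  sorted[5] = pPqPqprrQpPr$q  (last char: 'q')
  sorted[6] = pPr$qpPqPqprrQ  (last char: 'Q')
  sorted[7] = prrQpPr$qpPqPq  (last char: 'q')
  sorted[8] = qPqprrQpPr$qpP  (last char: 'P')
  sorted[9] = qpPqPqprrQpPr$  (last char: '$')
  sorted[10] = qprrQpPr$qpPqP  (last char: 'P')
  sorted[11] = r$qpPqPqprrQpP  (last char: 'P')
  sorted[12] = rQpPr$qpPqPqpr  (last char: 'r')
  sorted[13] = rrQpPr$qpPqPqp  (last char: 'p')
Last column: rpqprqQqP$PPrp
Original string S is at sorted index 9

Answer: rpqprqQqP$PPrp
9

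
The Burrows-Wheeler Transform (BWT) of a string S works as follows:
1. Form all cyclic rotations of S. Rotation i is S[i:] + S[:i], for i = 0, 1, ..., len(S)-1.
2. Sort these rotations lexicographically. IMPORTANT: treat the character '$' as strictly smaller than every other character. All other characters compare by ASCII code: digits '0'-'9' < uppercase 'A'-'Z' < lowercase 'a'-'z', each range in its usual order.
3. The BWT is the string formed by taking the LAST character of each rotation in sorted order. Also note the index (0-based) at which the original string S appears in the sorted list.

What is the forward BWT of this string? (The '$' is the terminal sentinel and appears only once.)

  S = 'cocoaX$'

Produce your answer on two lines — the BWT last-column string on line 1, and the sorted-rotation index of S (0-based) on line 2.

All 7 rotations (rotation i = S[i:]+S[:i]):
  rot[0] = cocoaX$
  rot[1] = ocoaX$c
  rot[2] = coaX$co
  rot[3] = oaX$coc
  rot[4] = aX$coco
  rot[5] = X$cocoa
  rot[6] = $cocoaX
Sorted (with $ < everything):
  sorted[0] = $cocoaX  (last char: 'X')
  sorted[1] = X$cocoa  (last char: 'a')
  sorted[2] = aX$coco  (last char: 'o')
  sorted[3] = coaX$co  (last char: 'o')
  sorted[4] = cocoaX$  (last char: '$')
  sorted[5] = oaX$coc  (last char: 'c')
  sorted[6] = ocoaX$c  (last char: 'c')
Last column: Xaoo$cc
Original string S is at sorted index 4

Answer: Xaoo$cc
4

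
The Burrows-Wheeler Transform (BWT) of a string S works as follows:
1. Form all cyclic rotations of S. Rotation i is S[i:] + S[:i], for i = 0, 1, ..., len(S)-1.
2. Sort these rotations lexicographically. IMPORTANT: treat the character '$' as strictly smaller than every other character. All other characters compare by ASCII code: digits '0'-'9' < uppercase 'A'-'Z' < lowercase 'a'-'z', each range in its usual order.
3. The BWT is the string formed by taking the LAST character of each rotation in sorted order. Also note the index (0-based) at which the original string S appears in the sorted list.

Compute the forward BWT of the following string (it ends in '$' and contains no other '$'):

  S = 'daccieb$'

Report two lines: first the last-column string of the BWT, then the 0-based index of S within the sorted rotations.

All 8 rotations (rotation i = S[i:]+S[:i]):
  rot[0] = daccieb$
  rot[1] = accieb$d
  rot[2] = ccieb$da
  rot[3] = cieb$dac
  rot[4] = ieb$dacc
  rot[5] = eb$dacci
  rot[6] = b$daccie
  rot[7] = $daccieb
Sorted (with $ < everything):
  sorted[0] = $daccieb  (last char: 'b')
  sorted[1] = accieb$d  (last char: 'd')
  sorted[2] = b$daccie  (last char: 'e')
  sorted[3] = ccieb$da  (last char: 'a')
  sorted[4] = cieb$dac  (last char: 'c')
  sorted[5] = daccieb$  (last char: '$')
  sorted[6] = eb$dacci  (last char: 'i')
  sorted[7] = ieb$dacc  (last char: 'c')
Last column: bdeac$ic
Original string S is at sorted index 5

Answer: bdeac$ic
5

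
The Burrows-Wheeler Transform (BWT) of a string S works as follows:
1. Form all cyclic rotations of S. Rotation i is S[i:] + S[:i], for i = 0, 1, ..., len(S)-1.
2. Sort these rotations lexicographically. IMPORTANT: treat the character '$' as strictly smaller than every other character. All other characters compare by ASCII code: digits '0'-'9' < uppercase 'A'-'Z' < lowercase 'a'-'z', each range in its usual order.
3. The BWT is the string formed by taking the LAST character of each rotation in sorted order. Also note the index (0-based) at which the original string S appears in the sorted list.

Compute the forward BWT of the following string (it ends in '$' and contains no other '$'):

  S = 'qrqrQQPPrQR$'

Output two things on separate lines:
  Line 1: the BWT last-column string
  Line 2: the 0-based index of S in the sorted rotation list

Answer: RQPQrrQr$qPq
8

Derivation:
All 12 rotations (rotation i = S[i:]+S[:i]):
  rot[0] = qrqrQQPPrQR$
  rot[1] = rqrQQPPrQR$q
  rot[2] = qrQQPPrQR$qr
  rot[3] = rQQPPrQR$qrq
  rot[4] = QQPPrQR$qrqr
  rot[5] = QPPrQR$qrqrQ
  rot[6] = PPrQR$qrqrQQ
  rot[7] = PrQR$qrqrQQP
  rot[8] = rQR$qrqrQQPP
  rot[9] = QR$qrqrQQPPr
  rot[10] = R$qrqrQQPPrQ
  rot[11] = $qrqrQQPPrQR
Sorted (with $ < everything):
  sorted[0] = $qrqrQQPPrQR  (last char: 'R')
  sorted[1] = PPrQR$qrqrQQ  (last char: 'Q')
  sorted[2] = PrQR$qrqrQQP  (last char: 'P')
  sorted[3] = QPPrQR$qrqrQ  (last char: 'Q')
  sorted[4] = QQPPrQR$qrqr  (last char: 'r')
  sorted[5] = QR$qrqrQQPPr  (last char: 'r')
  sorted[6] = R$qrqrQQPPrQ  (last char: 'Q')
  sorted[7] = qrQQPPrQR$qr  (last char: 'r')
  sorted[8] = qrqrQQPPrQR$  (last char: '$')
  sorted[9] = rQQPPrQR$qrq  (last char: 'q')
  sorted[10] = rQR$qrqrQQPP  (last char: 'P')
  sorted[11] = rqrQQPPrQR$q  (last char: 'q')
Last column: RQPQrrQr$qPq
Original string S is at sorted index 8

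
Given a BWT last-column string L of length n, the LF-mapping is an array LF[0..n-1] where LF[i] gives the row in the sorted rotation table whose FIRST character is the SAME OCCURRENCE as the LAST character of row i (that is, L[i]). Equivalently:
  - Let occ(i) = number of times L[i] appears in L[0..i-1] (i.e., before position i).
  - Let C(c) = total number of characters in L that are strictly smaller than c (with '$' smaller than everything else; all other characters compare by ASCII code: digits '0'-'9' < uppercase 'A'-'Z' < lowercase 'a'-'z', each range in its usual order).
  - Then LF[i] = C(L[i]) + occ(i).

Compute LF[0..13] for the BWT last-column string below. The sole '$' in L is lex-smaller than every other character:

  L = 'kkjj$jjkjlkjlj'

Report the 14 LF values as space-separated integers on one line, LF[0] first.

Char counts: '$':1, 'j':7, 'k':4, 'l':2
C (first-col start): C('$')=0, C('j')=1, C('k')=8, C('l')=12
L[0]='k': occ=0, LF[0]=C('k')+0=8+0=8
L[1]='k': occ=1, LF[1]=C('k')+1=8+1=9
L[2]='j': occ=0, LF[2]=C('j')+0=1+0=1
L[3]='j': occ=1, LF[3]=C('j')+1=1+1=2
L[4]='$': occ=0, LF[4]=C('$')+0=0+0=0
L[5]='j': occ=2, LF[5]=C('j')+2=1+2=3
L[6]='j': occ=3, LF[6]=C('j')+3=1+3=4
L[7]='k': occ=2, LF[7]=C('k')+2=8+2=10
L[8]='j': occ=4, LF[8]=C('j')+4=1+4=5
L[9]='l': occ=0, LF[9]=C('l')+0=12+0=12
L[10]='k': occ=3, LF[10]=C('k')+3=8+3=11
L[11]='j': occ=5, LF[11]=C('j')+5=1+5=6
L[12]='l': occ=1, LF[12]=C('l')+1=12+1=13
L[13]='j': occ=6, LF[13]=C('j')+6=1+6=7

Answer: 8 9 1 2 0 3 4 10 5 12 11 6 13 7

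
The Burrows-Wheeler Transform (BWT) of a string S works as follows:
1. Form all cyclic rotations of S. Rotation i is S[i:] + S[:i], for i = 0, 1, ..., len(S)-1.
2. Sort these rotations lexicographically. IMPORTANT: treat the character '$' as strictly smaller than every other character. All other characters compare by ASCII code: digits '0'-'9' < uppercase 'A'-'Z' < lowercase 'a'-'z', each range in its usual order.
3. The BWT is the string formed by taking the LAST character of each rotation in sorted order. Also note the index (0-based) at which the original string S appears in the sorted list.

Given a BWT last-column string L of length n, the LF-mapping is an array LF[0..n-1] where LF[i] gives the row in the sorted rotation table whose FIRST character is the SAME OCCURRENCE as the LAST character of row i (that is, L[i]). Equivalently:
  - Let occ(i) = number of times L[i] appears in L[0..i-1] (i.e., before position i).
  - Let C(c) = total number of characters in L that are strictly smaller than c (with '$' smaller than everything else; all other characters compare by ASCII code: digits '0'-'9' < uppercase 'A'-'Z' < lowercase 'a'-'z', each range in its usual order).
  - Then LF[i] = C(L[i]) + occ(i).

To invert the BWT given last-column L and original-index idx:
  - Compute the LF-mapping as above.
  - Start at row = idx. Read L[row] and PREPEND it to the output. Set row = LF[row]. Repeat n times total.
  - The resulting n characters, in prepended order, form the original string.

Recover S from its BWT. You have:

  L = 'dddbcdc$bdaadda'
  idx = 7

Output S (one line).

LF mapping: 8 9 10 4 6 11 7 0 5 12 1 2 13 14 3
Walk LF starting at row 7, prepending L[row]:
  step 1: row=7, L[7]='$', prepend. Next row=LF[7]=0
  step 2: row=0, L[0]='d', prepend. Next row=LF[0]=8
  step 3: row=8, L[8]='b', prepend. Next row=LF[8]=5
  step 4: row=5, L[5]='d', prepend. Next row=LF[5]=11
  step 5: row=11, L[11]='a', prepend. Next row=LF[11]=2
  step 6: row=2, L[2]='d', prepend. Next row=LF[2]=10
  step 7: row=10, L[10]='a', prepend. Next row=LF[10]=1
  step 8: row=1, L[1]='d', prepend. Next row=LF[1]=9
  step 9: row=9, L[9]='d', prepend. Next row=LF[9]=12
  step 10: row=12, L[12]='d', prepend. Next row=LF[12]=13
  step 11: row=13, L[13]='d', prepend. Next row=LF[13]=14
  step 12: row=14, L[14]='a', prepend. Next row=LF[14]=3
  step 13: row=3, L[3]='b', prepend. Next row=LF[3]=4
  step 14: row=4, L[4]='c', prepend. Next row=LF[4]=6
  step 15: row=6, L[6]='c', prepend. Next row=LF[6]=7
Reversed output: ccbaddddadadbd$

Answer: ccbaddddadadbd$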